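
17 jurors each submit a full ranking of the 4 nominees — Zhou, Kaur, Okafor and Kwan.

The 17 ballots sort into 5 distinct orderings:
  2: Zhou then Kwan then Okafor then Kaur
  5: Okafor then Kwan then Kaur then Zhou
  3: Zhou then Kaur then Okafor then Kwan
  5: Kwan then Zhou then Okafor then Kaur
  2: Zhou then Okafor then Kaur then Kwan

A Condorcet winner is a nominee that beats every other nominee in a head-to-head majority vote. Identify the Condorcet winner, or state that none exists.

none

Check each pair by majority over 17 ballots:
Zhou vs Kaur: 12 to 5, Zhou.
Zhou vs Okafor: 12 to 5, Zhou.
Zhou vs Kwan: Zhou is ranked higher on 2+3+2 = 7 ballots, Kwan on 10. Kwan wins 10–7.
Kaur vs Okafor: Kaur preferred on 3 ballots; Okafor wins 14–3.
Kaur vs Kwan: 5 to 12, Kwan.
Okafor vs Kwan: 10 to 7, Okafor.
Each nominee drops at least one matchup (Zhou loses to Kwan; Kaur loses to Zhou; Okafor loses to Zhou; Kwan loses to Okafor); the cycle Zhou > Okafor > Kwan > Zhou rules out a Condorcet winner.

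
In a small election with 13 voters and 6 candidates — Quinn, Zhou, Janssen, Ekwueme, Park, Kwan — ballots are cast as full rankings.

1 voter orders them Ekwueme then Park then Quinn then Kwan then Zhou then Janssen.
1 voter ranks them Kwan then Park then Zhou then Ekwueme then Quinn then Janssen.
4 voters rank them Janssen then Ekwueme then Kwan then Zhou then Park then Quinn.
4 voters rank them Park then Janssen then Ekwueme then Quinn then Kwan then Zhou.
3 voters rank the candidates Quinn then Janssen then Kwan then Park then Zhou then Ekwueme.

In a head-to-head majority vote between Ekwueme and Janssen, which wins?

Ballots ranking Ekwueme above Janssen: 1 + 1 = 2.
Ballots ranking Janssen above Ekwueme: 13 − 2 = 11.
Janssen wins the head-to-head 11–2.

Janssen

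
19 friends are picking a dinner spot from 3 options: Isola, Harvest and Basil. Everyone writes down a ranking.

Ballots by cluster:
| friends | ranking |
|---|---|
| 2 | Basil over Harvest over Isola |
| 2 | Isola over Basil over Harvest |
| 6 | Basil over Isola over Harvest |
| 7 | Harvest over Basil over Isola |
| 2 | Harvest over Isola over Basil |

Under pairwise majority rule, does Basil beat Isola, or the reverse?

Ballots ranking Basil above Isola: 2 + 6 + 7 = 15.
Ballots ranking Isola above Basil: 19 − 15 = 4.
Basil wins the head-to-head 15–4.

Basil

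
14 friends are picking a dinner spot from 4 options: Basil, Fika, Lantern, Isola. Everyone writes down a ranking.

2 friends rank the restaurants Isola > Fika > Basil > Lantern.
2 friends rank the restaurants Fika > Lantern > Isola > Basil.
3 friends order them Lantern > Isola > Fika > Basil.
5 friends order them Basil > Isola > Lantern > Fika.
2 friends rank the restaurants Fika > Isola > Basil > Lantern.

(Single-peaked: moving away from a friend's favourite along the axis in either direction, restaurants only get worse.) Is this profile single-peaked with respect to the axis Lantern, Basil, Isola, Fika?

no

Axis positions: Lantern=1, Basil=2, Isola=3, Fika=4.
Ballot type 1 (peak Isola at position 3): ranking walks positions 3-4-2-1, expanding outward from the peak — single-peaked.
Ballot type 2: ranking walks positions 4-1-3-2; Lantern is ranked above Isola even though Isola lies between Lantern and the peak Fika on the axis — preferences dip and rise again. Not single-peaked.
Ballot type 3: ranking walks positions 1-3-4-2; Isola is ranked above Basil even though Basil lies between Isola and the peak Lantern on the axis — preferences dip and rise again. Not single-peaked.
Ballot type 4 (peak Basil at position 2): ranking walks positions 2-3-1-4, expanding outward from the peak — single-peaked.
Ballot type 5 (peak Fika at position 4): ranking walks positions 4-3-2-1, expanding outward from the peak — single-peaked.
Ballot type 2 violates single-peakedness, so the profile is not single-peaked on this axis.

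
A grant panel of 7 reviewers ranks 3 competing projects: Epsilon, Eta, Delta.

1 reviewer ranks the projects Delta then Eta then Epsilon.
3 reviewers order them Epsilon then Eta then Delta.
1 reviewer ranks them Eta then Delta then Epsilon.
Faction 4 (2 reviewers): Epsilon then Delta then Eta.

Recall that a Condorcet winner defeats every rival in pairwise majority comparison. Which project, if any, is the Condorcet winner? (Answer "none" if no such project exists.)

Epsilon

Pairwise majorities:
Epsilon vs Eta: Epsilon, 5–2.
Epsilon–Delta: Epsilon 5–2.
Eta–Delta: Eta 4–3.
Only Epsilon has no losses; Epsilon is the Condorcet winner.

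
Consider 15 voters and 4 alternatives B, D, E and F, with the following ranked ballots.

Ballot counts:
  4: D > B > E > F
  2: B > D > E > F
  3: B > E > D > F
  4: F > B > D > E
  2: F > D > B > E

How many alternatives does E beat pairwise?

E against each rival (15 voters):
E vs B: E is ranked higher on 0 ballots, B on 15. B wins 15–0.
E vs D: E preferred on 3 ballots; D wins 12–3.
E vs F: E wins 9–6.
E beats F; loses to B, D — 1 pairwise win.

1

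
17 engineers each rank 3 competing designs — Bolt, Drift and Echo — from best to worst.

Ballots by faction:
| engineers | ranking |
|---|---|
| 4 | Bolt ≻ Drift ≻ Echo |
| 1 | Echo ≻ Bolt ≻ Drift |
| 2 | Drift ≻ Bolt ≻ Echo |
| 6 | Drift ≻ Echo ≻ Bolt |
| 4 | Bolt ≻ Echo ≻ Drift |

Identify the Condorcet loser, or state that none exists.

Echo

Head-to-head results (17 engineers):
Bolt vs Drift: Bolt is ranked higher on 4+1+4 = 9 ballots, Drift on 8. Bolt wins 9–8.
Bolt vs Echo: 4+2+4 = 10 for Bolt, 7 for Echo — Bolt by 10–7.
Drift–Echo: Drift 12–5.
Echo loses to every other design — it is the Condorcet loser.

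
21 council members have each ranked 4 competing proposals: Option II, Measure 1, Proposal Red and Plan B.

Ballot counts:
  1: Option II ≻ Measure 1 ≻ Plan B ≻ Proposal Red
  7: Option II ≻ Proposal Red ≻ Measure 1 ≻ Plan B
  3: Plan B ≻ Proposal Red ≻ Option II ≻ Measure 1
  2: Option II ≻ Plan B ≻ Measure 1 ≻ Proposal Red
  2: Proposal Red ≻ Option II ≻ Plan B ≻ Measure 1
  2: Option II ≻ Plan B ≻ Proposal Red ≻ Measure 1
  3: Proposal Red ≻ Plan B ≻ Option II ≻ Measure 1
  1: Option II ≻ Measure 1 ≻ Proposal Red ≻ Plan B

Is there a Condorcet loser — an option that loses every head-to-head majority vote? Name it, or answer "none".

Measure 1

Head-to-head results (21 council members):
Option II vs Measure 1: Option II preferred on 21 ballots; Option II wins 21–0.
Option II vs Proposal Red: 13 to 8, Option II.
Option II vs Plan B: Option II is ranked higher on 1+7+2+2+2+1 = 15 ballots, Plan B on 6. Option II wins 15–6.
Measure 1 vs Proposal Red: Proposal Red, 17–4.
Measure 1 vs Plan B: Plan B, 12–9.
Proposal Red vs Plan B: Proposal Red wins 13–8.
Measure 1 loses to every other option — it is the Condorcet loser.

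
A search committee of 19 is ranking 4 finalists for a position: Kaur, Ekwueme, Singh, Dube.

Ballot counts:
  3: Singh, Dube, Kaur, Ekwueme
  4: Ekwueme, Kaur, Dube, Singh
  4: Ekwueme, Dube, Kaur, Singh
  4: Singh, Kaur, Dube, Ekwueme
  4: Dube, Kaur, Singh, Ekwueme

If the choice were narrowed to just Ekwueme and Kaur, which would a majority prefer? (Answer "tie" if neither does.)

Ballots ranking Ekwueme above Kaur: 4 + 4 = 8.
Ballots ranking Kaur above Ekwueme: 19 − 8 = 11.
Kaur wins the head-to-head 11–8.

Kaur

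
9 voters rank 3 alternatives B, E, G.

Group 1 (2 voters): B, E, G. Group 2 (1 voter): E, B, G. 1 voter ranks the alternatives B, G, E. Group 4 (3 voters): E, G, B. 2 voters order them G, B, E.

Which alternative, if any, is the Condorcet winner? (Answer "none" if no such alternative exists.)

none

Head-to-head results (9 voters):
B vs E: B wins 5–4.
B vs G: G wins 5–4.
E vs G: 2+1+3 = 6 for E, 3 for G — E by 6–3.
Every alternative loses at least once (B loses to G; E loses to B; G loses to E). The majority relation contains the cycle B → E → G → B, so there is no Condorcet winner.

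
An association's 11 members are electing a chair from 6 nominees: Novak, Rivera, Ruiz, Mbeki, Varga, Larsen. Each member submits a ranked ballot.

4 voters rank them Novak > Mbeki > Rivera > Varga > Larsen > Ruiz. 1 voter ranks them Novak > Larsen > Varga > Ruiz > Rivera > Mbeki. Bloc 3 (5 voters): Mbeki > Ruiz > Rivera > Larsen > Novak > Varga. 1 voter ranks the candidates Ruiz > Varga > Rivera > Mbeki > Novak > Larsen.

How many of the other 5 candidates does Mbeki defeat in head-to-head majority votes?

5

Mbeki against each rival (11 voters):
Mbeki vs Novak: 5+1 = 6 for Mbeki, 5 for Novak — Mbeki by 6–5.
Mbeki vs Rivera: Mbeki preferred on 4+5 = 9 ballots; Mbeki wins 9–2.
Mbeki vs Ruiz: Mbeki, 9–2.
Mbeki vs Varga: Mbeki preferred on 4+5 = 9 ballots; Mbeki wins 9–2.
Mbeki–Larsen: Mbeki 10–1.
Mbeki beats Novak, Rivera, Ruiz, Varga, Larsen — 5 pairwise wins.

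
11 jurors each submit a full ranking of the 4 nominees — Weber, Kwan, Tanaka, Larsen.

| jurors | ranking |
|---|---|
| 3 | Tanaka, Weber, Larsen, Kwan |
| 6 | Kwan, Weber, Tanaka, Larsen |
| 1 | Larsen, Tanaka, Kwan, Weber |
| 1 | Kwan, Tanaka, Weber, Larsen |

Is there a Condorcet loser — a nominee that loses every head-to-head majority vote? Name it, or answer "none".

Head-to-head results (11 jurors):
Weber vs Kwan: Kwan, 8–3.
Weber vs Tanaka: Weber, 6–5.
Weber vs Larsen: Weber, 10–1.
Kwan–Tanaka: Kwan 7–4.
Kwan vs Larsen: Kwan is ranked higher on 6+1 = 7 ballots, Larsen on 4. Kwan wins 7–4.
Tanaka vs Larsen: 3+6+1 = 10 for Tanaka, 1 for Larsen — Tanaka by 10–1.
Only Larsen has no wins; Larsen is the Condorcet loser.

Larsen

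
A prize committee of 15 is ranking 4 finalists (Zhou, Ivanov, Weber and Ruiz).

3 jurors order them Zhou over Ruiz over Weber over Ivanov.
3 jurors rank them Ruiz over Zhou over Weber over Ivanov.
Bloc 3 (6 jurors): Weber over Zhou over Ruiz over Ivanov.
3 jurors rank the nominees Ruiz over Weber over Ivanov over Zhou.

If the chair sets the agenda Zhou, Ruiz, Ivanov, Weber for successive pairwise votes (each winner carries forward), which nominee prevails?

Round 1: Zhou vs Ruiz — 9–6, Zhou advances.
Round 2: Zhou vs Ivanov — 12–3, Zhou advances.
Round 3: Zhou vs Weber — 6–9, Weber advances.
The agenda winner is Weber.

Weber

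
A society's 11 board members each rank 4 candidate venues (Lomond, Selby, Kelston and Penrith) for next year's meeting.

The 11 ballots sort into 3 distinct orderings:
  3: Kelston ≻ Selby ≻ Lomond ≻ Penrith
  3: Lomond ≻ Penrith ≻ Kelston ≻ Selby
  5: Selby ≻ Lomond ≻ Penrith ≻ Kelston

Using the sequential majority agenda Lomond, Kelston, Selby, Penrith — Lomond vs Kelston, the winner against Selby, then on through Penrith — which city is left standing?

Round 1: Lomond vs Kelston — 8–3, Lomond advances.
Round 2: Lomond vs Selby — 3–8, Selby advances.
Round 3: Selby vs Penrith — 8–3, Selby advances.
Selby survives the agenda.

Selby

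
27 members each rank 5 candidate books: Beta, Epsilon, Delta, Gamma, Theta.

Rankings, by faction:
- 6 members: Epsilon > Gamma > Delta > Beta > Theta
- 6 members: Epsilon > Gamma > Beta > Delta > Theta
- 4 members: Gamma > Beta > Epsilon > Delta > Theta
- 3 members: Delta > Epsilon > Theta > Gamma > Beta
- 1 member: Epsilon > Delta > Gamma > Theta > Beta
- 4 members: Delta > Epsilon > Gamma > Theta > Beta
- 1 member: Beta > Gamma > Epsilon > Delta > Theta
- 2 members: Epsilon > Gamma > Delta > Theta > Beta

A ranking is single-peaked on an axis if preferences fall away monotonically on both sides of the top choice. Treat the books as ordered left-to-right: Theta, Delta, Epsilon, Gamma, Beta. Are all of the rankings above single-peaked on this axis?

yes

Axis positions: Theta=1, Delta=2, Epsilon=3, Gamma=4, Beta=5.
Faction 1 (peak Epsilon at position 3): ranking walks positions 3-4-2-5-1, expanding outward from the peak — single-peaked.
Faction 2 (peak Epsilon at position 3): ranking walks positions 3-4-5-2-1, expanding outward from the peak — single-peaked.
Faction 3 (peak Gamma at position 4): ranking walks positions 4-5-3-2-1, expanding outward from the peak — single-peaked.
Faction 4 (peak Delta at position 2): ranking walks positions 2-3-1-4-5, expanding outward from the peak — single-peaked.
Faction 5 (peak Epsilon at position 3): ranking walks positions 3-2-4-1-5, expanding outward from the peak — single-peaked.
Faction 6 (peak Delta at position 2): ranking walks positions 2-3-4-1-5, expanding outward from the peak — single-peaked.
Faction 7 (peak Beta at position 5): ranking walks positions 5-4-3-2-1, expanding outward from the peak — single-peaked.
Faction 8 (peak Epsilon at position 3): ranking walks positions 3-4-2-1-5, expanding outward from the peak — single-peaked.
Every ranking is single-peaked on this axis.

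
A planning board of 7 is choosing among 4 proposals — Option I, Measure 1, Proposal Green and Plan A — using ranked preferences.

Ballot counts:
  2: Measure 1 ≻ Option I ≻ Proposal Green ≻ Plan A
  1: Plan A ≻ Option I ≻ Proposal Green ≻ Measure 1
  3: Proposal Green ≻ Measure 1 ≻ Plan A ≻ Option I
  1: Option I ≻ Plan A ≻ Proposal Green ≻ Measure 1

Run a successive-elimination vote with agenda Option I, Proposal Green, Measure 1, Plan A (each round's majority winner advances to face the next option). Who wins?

Measure 1

Round 1: Option I vs Proposal Green — 4–3, Option I advances.
Round 2: Option I vs Measure 1 — 2–5, Measure 1 advances.
Round 3: Measure 1 vs Plan A — 5–2, Measure 1 advances.
Measure 1 survives the agenda.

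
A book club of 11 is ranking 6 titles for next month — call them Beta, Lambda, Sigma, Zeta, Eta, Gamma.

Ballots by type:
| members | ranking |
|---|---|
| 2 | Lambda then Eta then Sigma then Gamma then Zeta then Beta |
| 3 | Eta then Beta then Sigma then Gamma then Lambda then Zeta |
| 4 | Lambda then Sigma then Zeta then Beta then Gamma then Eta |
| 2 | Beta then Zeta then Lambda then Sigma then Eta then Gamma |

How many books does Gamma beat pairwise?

Gamma against each rival (11 members):
Gamma vs Beta: 2 for Gamma, 9 for Beta — Beta by 9–2.
Gamma vs Lambda: Lambda, 8–3.
Gamma–Sigma: Sigma 11–0.
Gamma–Zeta: Zeta 6–5.
Gamma vs Eta: Eta wins 7–4.
Gamma beats no one; loses to Beta, Lambda, Sigma, Zeta, Eta — 0 pairwise wins.

0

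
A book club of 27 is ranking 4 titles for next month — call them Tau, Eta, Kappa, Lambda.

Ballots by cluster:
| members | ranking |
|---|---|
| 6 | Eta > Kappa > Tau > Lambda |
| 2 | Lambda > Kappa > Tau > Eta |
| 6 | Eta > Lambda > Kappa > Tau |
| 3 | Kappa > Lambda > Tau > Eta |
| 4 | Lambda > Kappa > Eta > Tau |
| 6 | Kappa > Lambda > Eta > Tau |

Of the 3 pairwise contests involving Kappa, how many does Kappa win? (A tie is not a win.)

3

Kappa against each rival (27 members):
Kappa vs Tau: Kappa wins 27–0.
Kappa vs Eta: Kappa wins 15–12.
Kappa vs Lambda: Kappa, 15–12.
Kappa beats Tau, Eta, Lambda — 3 pairwise wins.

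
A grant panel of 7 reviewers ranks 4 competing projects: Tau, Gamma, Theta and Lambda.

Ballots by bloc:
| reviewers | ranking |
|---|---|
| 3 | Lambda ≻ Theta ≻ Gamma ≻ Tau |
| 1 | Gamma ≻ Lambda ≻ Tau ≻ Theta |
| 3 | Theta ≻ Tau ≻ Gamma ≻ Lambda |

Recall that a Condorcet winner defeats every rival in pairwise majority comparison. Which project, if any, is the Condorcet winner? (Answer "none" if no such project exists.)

none

Head-to-head results (7 reviewers):
Tau–Gamma: Gamma 4–3.
Tau–Theta: Theta 6–1.
Tau vs Lambda: Lambda wins 4–3.
Gamma vs Theta: Theta wins 6–1.
Gamma–Lambda: Gamma 4–3.
Theta vs Lambda: Lambda, 4–3.
Each project drops at least one matchup (Tau loses to Gamma; Gamma loses to Theta; Theta loses to Lambda; Lambda loses to Gamma); the cycle Gamma > Lambda > Theta > Gamma rules out a Condorcet winner.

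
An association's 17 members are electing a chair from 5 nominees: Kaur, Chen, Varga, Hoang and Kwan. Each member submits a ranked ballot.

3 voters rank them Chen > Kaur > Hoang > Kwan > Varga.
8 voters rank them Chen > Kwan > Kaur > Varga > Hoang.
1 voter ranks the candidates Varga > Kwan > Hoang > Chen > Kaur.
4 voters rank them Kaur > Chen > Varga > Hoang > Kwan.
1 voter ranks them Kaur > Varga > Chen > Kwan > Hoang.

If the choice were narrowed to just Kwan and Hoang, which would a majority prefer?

Kwan

Ballots ranking Kwan above Hoang: 8 + 1 + 1 = 10.
Ballots ranking Hoang above Kwan: 17 − 10 = 7.
Kwan wins the head-to-head 10–7.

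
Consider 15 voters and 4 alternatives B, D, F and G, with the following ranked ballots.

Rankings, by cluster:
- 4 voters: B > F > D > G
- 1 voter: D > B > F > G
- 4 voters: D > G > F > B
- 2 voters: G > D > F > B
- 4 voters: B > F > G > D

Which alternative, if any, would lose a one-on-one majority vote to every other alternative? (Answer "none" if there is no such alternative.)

G

Head-to-head results (15 voters):
B–D: B 8–7.
B vs F: B is ranked higher on 4+1+4 = 9 ballots, F on 6. B wins 9–6.
B vs G: 4+1+4 = 9 for B, 6 for G — B by 9–6.
D vs F: D preferred on 1+4+2 = 7 ballots; F wins 8–7.
D vs G: 9 to 6, D.
F–G: F 9–6.
G loses to every other alternative — it is the Condorcet loser.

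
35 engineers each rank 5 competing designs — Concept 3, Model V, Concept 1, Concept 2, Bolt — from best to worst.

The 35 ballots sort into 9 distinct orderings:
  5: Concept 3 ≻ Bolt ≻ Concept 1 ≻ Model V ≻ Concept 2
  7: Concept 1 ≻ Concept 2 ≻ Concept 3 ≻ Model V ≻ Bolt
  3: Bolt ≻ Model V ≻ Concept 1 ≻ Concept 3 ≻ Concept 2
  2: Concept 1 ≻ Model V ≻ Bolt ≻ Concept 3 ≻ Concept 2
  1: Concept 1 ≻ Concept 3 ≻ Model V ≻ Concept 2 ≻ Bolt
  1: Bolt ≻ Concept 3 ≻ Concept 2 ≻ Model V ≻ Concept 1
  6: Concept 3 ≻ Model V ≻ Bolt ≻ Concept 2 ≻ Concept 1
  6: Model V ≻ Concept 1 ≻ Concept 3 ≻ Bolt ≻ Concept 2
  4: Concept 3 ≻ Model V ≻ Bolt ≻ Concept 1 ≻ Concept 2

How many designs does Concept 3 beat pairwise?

Concept 3 against each rival (35 engineers):
Concept 3 vs Model V: 5+7+1+1+6+4 = 24 for Concept 3, 11 for Model V — Concept 3 by 24–11.
Concept 3 vs Concept 1: Concept 3 is ranked higher on 5+1+6+4 = 16 ballots, Concept 1 on 19. Concept 1 wins 19–16.
Concept 3 vs Concept 2: Concept 3, 28–7.
Concept 3–Bolt: Concept 3 29–6.
Concept 3 beats Model V, Concept 2, Bolt; loses to Concept 1 — 3 pairwise wins.

3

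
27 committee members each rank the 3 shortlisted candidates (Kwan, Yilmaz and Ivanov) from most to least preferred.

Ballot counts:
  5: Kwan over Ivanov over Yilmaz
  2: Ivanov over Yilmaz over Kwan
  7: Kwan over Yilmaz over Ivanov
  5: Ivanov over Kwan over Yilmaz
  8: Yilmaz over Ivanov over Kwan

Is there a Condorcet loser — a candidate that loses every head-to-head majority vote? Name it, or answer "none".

none

Head-to-head results (27 committee members):
Kwan vs Yilmaz: Kwan wins 17–10.
Kwan vs Ivanov: 12 to 15, Ivanov.
Yilmaz vs Ivanov: Yilmaz is ranked higher on 7+8 = 15 ballots, Ivanov on 12. Yilmaz wins 15–12.
Every candidate wins at least one matchup (Kwan beats Yilmaz; Yilmaz beats Ivanov; Ivanov beats Kwan), so there is no Condorcet loser.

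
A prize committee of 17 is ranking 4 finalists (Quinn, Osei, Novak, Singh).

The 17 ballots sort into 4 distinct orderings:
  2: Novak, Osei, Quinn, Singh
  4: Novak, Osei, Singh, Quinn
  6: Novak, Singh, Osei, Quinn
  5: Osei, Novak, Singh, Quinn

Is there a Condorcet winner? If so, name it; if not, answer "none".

Novak

Check each pair by majority over 17 ballots:
Quinn vs Osei: 0 to 17, Osei.
Quinn vs Novak: Quinn preferred on 0 ballots; Novak wins 17–0.
Quinn vs Singh: Quinn is ranked higher on 2 ballots, Singh on 15. Singh wins 15–2.
Osei vs Novak: Osei preferred on 5 ballots; Novak wins 12–5.
Osei vs Singh: 11 to 6, Osei.
Novak vs Singh: 17 to 0, Novak.
Novak defeats every rival head-to-head and is the Condorcet winner.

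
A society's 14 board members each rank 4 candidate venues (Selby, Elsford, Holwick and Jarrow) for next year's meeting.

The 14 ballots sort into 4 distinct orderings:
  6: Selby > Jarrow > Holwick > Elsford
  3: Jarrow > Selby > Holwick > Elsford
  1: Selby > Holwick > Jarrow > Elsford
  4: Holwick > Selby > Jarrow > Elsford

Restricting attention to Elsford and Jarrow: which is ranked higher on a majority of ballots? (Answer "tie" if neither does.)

No ballot ranks Elsford above Jarrow: 0.
Ballots ranking Jarrow above Elsford: 14 − 0 = 14.
Jarrow wins the head-to-head 14–0.

Jarrow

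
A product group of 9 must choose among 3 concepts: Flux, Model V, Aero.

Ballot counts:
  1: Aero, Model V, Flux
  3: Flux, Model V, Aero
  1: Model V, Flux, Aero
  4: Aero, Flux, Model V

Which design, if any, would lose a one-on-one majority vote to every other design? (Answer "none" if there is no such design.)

Head-to-head results (9 engineers):
Flux vs Model V: Flux wins 7–2.
Flux–Aero: Aero 5–4.
Model V vs Aero: Aero wins 5–4.
Only Model V has no wins; Model V is the Condorcet loser.

Model V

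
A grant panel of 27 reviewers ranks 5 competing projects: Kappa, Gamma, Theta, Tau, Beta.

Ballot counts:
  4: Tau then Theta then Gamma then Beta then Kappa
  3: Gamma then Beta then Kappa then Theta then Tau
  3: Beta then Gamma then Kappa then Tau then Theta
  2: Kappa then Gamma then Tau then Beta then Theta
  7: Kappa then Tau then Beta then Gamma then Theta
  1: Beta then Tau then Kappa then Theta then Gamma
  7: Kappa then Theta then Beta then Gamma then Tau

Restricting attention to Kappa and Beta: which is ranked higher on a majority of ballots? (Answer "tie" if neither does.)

Kappa

Ballots ranking Kappa above Beta: 2 + 7 + 7 = 16.
Ballots ranking Beta above Kappa: 27 − 16 = 11.
Kappa wins the head-to-head 16–11.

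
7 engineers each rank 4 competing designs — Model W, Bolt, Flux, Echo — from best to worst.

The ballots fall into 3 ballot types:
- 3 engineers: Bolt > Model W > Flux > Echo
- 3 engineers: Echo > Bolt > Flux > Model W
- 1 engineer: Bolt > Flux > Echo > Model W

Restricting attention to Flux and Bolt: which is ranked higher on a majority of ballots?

No ballot ranks Flux above Bolt: 0.
Ballots ranking Bolt above Flux: 7 − 0 = 7.
Bolt wins the head-to-head 7–0.

Bolt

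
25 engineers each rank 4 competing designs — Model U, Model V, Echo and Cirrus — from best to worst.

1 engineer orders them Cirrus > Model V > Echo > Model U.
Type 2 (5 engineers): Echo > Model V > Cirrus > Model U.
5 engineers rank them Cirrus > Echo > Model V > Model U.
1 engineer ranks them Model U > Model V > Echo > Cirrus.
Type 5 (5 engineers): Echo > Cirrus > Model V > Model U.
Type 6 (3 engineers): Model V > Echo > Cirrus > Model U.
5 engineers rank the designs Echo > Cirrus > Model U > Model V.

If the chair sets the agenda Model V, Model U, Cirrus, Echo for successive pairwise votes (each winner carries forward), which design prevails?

Round 1: Model V vs Model U — 19–6, Model V advances.
Round 2: Model V vs Cirrus — 9–16, Cirrus advances.
Round 3: Cirrus vs Echo — 6–19, Echo advances.
The agenda winner is Echo.

Echo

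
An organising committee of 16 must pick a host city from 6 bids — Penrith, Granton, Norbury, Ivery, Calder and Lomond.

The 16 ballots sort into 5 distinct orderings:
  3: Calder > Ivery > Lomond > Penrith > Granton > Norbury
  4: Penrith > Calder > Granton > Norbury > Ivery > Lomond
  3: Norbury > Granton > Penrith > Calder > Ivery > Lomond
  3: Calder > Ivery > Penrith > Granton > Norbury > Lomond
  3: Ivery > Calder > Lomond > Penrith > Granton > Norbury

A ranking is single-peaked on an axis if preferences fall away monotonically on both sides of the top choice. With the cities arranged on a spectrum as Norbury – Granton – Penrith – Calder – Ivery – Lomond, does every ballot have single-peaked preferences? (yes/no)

Axis positions: Norbury=1, Granton=2, Penrith=3, Calder=4, Ivery=5, Lomond=6.
Bloc 1 (peak Calder at position 4): ranking walks positions 4-5-6-3-2-1, expanding outward from the peak — single-peaked.
Bloc 2 (peak Penrith at position 3): ranking walks positions 3-4-2-1-5-6, expanding outward from the peak — single-peaked.
Bloc 3 (peak Norbury at position 1): ranking walks positions 1-2-3-4-5-6, expanding outward from the peak — single-peaked.
Bloc 4 (peak Calder at position 4): ranking walks positions 4-5-3-2-1-6, expanding outward from the peak — single-peaked.
Bloc 5 (peak Ivery at position 5): ranking walks positions 5-4-6-3-2-1, expanding outward from the peak — single-peaked.
Every ranking is single-peaked on this axis.

yes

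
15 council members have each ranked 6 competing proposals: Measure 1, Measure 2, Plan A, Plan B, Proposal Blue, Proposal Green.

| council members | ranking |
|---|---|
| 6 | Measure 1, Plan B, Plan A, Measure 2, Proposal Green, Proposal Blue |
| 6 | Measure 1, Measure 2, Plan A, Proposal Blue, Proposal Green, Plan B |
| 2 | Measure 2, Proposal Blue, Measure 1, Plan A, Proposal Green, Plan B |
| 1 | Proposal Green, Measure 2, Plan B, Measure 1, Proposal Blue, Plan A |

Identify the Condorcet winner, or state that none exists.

Check each pair by majority over 15 ballots:
Measure 1–Measure 2: Measure 1 12–3.
Measure 1 vs Plan A: Measure 1 wins 15–0.
Measure 1 vs Plan B: Measure 1, 14–1.
Measure 1 vs Proposal Blue: Measure 1 wins 13–2.
Measure 1 vs Proposal Green: Measure 1, 14–1.
Measure 2 vs Plan A: Measure 2 wins 9–6.
Measure 2 vs Plan B: Measure 2 wins 9–6.
Measure 2 vs Proposal Blue: Measure 2, 15–0.
Measure 2 vs Proposal Green: Measure 2 wins 14–1.
Plan A–Plan B: Plan A 8–7.
Plan A–Proposal Blue: Plan A 12–3.
Plan A vs Proposal Green: Plan A, 14–1.
Plan B vs Proposal Blue: Proposal Blue wins 8–7.
Plan B vs Proposal Green: Proposal Green wins 9–6.
Proposal Blue–Proposal Green: Proposal Blue 8–7.
Measure 1 defeats every rival head-to-head and is the Condorcet winner.

Measure 1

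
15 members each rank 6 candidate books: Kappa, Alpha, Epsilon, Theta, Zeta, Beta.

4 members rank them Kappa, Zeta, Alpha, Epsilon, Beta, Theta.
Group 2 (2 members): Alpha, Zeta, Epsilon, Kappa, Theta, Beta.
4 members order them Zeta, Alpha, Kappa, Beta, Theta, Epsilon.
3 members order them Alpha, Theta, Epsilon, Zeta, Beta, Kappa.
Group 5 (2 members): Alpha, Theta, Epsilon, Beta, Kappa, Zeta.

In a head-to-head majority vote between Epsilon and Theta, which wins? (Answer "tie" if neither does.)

Theta

Ballots ranking Epsilon above Theta: 4 + 2 = 6.
Ballots ranking Theta above Epsilon: 15 − 6 = 9.
Theta wins the head-to-head 9–6.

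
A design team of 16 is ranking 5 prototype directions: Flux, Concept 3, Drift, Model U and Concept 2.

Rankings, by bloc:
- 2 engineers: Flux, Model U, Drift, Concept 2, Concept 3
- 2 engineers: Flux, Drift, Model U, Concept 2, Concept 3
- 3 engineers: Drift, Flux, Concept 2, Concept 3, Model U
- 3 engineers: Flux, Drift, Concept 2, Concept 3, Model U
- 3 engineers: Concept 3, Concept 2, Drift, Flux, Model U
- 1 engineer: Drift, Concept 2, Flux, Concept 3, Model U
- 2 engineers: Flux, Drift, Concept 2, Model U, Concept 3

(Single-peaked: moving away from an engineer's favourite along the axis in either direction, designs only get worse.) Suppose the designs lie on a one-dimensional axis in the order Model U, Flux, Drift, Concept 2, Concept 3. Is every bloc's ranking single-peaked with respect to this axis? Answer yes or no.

Axis positions: Model U=1, Flux=2, Drift=3, Concept 2=4, Concept 3=5.
Bloc 1 (peak Flux at position 2): ranking walks positions 2-1-3-4-5, expanding outward from the peak — single-peaked.
Bloc 2 (peak Flux at position 2): ranking walks positions 2-3-1-4-5, expanding outward from the peak — single-peaked.
Bloc 3 (peak Drift at position 3): ranking walks positions 3-2-4-5-1, expanding outward from the peak — single-peaked.
Bloc 4 (peak Flux at position 2): ranking walks positions 2-3-4-5-1, expanding outward from the peak — single-peaked.
Bloc 5 (peak Concept 3 at position 5): ranking walks positions 5-4-3-2-1, expanding outward from the peak — single-peaked.
Bloc 6 (peak Drift at position 3): ranking walks positions 3-4-2-5-1, expanding outward from the peak — single-peaked.
Bloc 7 (peak Flux at position 2): ranking walks positions 2-3-4-1-5, expanding outward from the peak — single-peaked.
Every ranking is single-peaked on this axis.

yes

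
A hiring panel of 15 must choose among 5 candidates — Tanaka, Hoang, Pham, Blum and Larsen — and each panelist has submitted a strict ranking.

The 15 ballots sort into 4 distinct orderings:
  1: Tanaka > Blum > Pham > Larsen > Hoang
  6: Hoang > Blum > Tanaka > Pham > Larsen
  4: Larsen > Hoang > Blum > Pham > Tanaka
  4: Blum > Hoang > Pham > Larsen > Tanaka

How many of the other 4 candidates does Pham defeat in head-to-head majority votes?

Pham against each rival (15 committee members):
Pham vs Tanaka: 4+4 = 8 for Pham, 7 for Tanaka — Pham by 8–7.
Pham vs Hoang: Hoang, 14–1.
Pham vs Blum: Blum, 15–0.
Pham vs Larsen: Pham is ranked higher on 1+6+4 = 11 ballots, Larsen on 4. Pham wins 11–4.
Pham beats Tanaka, Larsen; loses to Hoang, Blum — 2 pairwise wins.

2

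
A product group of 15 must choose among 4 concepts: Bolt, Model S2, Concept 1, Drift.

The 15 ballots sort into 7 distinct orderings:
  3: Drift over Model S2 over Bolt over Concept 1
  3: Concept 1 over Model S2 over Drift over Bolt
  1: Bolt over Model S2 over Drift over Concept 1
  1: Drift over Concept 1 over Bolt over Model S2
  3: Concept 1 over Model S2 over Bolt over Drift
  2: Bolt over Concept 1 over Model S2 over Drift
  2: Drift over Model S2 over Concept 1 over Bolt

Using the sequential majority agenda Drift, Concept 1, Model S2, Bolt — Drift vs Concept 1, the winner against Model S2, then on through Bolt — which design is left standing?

Concept 1

Round 1: Drift vs Concept 1 — 7–8, Concept 1 advances.
Round 2: Concept 1 vs Model S2 — 9–6, Concept 1 advances.
Round 3: Concept 1 vs Bolt — 9–6, Concept 1 advances.
Concept 1 survives the agenda.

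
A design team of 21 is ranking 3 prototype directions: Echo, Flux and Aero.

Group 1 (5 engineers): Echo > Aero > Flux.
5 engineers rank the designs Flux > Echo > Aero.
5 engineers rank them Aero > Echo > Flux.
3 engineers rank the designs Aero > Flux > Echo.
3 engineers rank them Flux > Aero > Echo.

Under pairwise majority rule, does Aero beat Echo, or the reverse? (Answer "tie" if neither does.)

Aero

Ballots ranking Aero above Echo: 5 + 3 + 3 = 11.
Ballots ranking Echo above Aero: 21 − 11 = 10.
Aero wins the head-to-head 11–10.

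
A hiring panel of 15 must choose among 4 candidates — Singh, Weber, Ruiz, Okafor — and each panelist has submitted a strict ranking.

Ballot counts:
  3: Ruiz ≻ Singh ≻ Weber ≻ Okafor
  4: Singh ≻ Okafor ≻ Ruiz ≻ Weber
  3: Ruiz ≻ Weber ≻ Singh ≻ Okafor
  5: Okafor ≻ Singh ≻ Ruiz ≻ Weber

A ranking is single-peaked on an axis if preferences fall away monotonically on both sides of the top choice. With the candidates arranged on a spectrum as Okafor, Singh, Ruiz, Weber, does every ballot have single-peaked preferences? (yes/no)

Axis positions: Okafor=1, Singh=2, Ruiz=3, Weber=4.
Group 1 (peak Ruiz at position 3): ranking walks positions 3-2-4-1, expanding outward from the peak — single-peaked.
Group 2 (peak Singh at position 2): ranking walks positions 2-1-3-4, expanding outward from the peak — single-peaked.
Group 3 (peak Ruiz at position 3): ranking walks positions 3-4-2-1, expanding outward from the peak — single-peaked.
Group 4 (peak Okafor at position 1): ranking walks positions 1-2-3-4, expanding outward from the peak — single-peaked.
Every ranking is single-peaked on this axis.

yes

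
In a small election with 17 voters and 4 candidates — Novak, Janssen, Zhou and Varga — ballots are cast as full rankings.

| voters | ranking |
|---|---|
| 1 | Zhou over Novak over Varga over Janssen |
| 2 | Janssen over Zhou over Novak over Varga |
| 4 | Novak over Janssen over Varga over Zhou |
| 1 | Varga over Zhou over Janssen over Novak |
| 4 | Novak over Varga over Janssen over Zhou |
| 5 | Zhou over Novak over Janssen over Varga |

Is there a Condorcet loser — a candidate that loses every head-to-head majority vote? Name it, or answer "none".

none

Head-to-head results (17 voters):
Novak–Janssen: Novak 14–3.
Novak–Zhou: Zhou 9–8.
Novak vs Varga: Novak, 16–1.
Janssen vs Zhou: 10 to 7, Janssen.
Janssen–Varga: Janssen 11–6.
Zhou–Varga: Varga 9–8.
Every candidate wins at least one matchup (Novak beats Janssen; Janssen beats Zhou; Zhou beats Novak; Varga beats Zhou), so there is no Condorcet loser.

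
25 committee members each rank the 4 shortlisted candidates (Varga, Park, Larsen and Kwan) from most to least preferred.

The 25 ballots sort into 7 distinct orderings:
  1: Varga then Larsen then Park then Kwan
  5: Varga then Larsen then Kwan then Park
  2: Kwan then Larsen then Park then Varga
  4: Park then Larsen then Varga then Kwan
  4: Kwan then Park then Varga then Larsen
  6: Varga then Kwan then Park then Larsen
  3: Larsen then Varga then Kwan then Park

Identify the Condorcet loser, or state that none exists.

Pairwise majorities:
Varga vs Park: 15 to 10, Varga.
Varga vs Larsen: Varga wins 16–9.
Varga vs Kwan: 1+5+4+6+3 = 19 for Varga, 6 for Kwan — Varga by 19–6.
Park vs Larsen: Park is ranked higher on 4+4+6 = 14 ballots, Larsen on 11. Park wins 14–11.
Park vs Kwan: 5 to 20, Kwan.
Larsen vs Kwan: Larsen wins 13–12.
Each candidate has at least one pairwise win (Varga beats Park; Park beats Larsen; Larsen beats Kwan; Kwan beats Park) — no Condorcet loser.

none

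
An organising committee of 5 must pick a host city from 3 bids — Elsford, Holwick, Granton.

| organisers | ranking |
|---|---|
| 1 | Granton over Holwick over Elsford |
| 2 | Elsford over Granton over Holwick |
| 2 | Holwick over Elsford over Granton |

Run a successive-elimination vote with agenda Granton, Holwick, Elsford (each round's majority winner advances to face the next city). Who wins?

Round 1: Granton vs Holwick — 3–2, Granton advances.
Round 2: Granton vs Elsford — 1–4, Elsford advances.
Elsford survives the agenda.

Elsford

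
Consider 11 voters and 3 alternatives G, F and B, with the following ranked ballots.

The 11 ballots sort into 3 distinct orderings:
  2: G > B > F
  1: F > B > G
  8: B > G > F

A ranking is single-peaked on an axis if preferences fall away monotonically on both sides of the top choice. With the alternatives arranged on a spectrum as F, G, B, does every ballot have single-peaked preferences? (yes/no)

no

Axis positions: F=1, G=2, B=3.
Ballot type 1 (peak G at position 2): ranking walks positions 2-3-1, expanding outward from the peak — single-peaked.
Ballot type 2: ranking walks positions 1-3-2; B is ranked above G even though G lies between B and the peak F on the axis — preferences dip and rise again. Not single-peaked.
Ballot type 3 (peak B at position 3): ranking walks positions 3-2-1, expanding outward from the peak — single-peaked.
Ballot type 2 violates single-peakedness, so the profile is not single-peaked on this axis.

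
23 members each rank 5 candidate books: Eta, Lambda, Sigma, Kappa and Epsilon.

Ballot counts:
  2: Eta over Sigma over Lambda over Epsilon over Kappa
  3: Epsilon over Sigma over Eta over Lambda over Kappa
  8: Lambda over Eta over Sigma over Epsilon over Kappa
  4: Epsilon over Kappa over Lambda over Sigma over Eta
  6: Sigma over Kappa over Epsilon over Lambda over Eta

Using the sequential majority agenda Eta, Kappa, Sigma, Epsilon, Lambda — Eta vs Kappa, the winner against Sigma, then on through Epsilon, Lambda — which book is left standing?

Round 1: Eta vs Kappa — 13–10, Eta advances.
Round 2: Eta vs Sigma — 10–13, Sigma advances.
Round 3: Sigma vs Epsilon — 16–7, Sigma advances.
Round 4: Sigma vs Lambda — 11–12, Lambda advances.
The agenda winner is Lambda.

Lambda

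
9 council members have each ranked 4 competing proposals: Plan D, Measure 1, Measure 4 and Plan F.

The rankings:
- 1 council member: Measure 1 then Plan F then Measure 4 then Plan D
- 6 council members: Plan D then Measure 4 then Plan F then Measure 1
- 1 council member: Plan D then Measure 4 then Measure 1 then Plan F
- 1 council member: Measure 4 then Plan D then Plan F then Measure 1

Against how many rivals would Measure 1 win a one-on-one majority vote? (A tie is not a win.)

0

Measure 1 against each rival (9 council members):
Measure 1 vs Plan D: Plan D wins 8–1.
Measure 1 vs Measure 4: Measure 4, 8–1.
Measure 1 vs Plan F: 2 to 7, Plan F.
Measure 1 beats no one; loses to Plan D, Measure 4, Plan F — 0 pairwise wins.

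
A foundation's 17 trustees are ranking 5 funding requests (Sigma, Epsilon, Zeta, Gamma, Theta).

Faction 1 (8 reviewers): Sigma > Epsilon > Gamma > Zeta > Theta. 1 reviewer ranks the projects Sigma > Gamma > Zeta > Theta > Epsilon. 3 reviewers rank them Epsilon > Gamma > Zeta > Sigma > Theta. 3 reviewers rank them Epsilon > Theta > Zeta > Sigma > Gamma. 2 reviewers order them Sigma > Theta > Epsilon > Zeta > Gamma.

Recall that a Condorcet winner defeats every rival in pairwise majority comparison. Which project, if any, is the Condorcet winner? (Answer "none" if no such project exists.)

Pairwise majorities:
Sigma vs Epsilon: Sigma preferred on 8+1+2 = 11 ballots; Sigma wins 11–6.
Sigma vs Zeta: Sigma preferred on 8+1+2 = 11 ballots; Sigma wins 11–6.
Sigma vs Gamma: 8+1+3+2 = 14 for Sigma, 3 for Gamma — Sigma by 14–3.
Sigma vs Theta: 14 to 3, Sigma.
Epsilon vs Zeta: 16 to 1, Epsilon.
Epsilon vs Gamma: 8+3+3+2 = 16 for Epsilon, 1 for Gamma — Epsilon by 16–1.
Epsilon vs Theta: 8+3+3 = 14 for Epsilon, 3 for Theta — Epsilon by 14–3.
Zeta vs Gamma: 3+2 = 5 for Zeta, 12 for Gamma — Gamma by 12–5.
Zeta vs Theta: Zeta preferred on 8+1+3 = 12 ballots; Zeta wins 12–5.
Gamma vs Theta: Gamma preferred on 8+1+3 = 12 ballots; Gamma wins 12–5.
Sigma defeats every rival head-to-head and is the Condorcet winner.

Sigma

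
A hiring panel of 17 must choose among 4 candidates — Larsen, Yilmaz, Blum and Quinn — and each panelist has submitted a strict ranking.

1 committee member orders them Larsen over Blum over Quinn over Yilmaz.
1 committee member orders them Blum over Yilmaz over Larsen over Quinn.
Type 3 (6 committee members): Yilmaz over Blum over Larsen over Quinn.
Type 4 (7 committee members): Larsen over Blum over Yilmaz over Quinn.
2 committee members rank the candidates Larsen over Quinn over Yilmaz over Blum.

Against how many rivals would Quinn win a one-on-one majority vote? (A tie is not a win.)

Quinn against each rival (17 committee members):
Quinn vs Larsen: Larsen wins 17–0.
Quinn vs Yilmaz: 1+2 = 3 for Quinn, 14 for Yilmaz — Yilmaz by 14–3.
Quinn vs Blum: 2 to 15, Blum.
Quinn beats no one; loses to Larsen, Yilmaz, Blum — 0 pairwise wins.

0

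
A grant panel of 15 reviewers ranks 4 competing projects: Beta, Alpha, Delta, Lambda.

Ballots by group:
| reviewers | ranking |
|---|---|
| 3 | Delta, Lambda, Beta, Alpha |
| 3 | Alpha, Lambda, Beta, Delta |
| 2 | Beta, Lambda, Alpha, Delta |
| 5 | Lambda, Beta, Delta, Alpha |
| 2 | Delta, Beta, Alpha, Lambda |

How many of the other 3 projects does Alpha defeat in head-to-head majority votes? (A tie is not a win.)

Alpha against each rival (15 reviewers):
Alpha vs Beta: 3 to 12, Beta.
Alpha–Delta: Delta 10–5.
Alpha–Lambda: Lambda 10–5.
Alpha beats no one; loses to Beta, Delta, Lambda — 0 pairwise wins.

0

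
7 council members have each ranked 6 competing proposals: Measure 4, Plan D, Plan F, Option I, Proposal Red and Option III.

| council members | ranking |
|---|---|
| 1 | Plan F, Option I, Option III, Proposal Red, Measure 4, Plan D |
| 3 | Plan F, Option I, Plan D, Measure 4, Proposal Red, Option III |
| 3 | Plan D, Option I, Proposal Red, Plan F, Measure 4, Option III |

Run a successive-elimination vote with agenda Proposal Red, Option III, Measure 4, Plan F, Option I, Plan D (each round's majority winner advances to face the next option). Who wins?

Round 1: Proposal Red vs Option III — 6–1, Proposal Red advances.
Round 2: Proposal Red vs Measure 4 — 4–3, Proposal Red advances.
Round 3: Proposal Red vs Plan F — 3–4, Plan F advances.
Round 4: Plan F vs Option I — 4–3, Plan F advances.
Round 5: Plan F vs Plan D — 4–3, Plan F advances.
The agenda winner is Plan F.

Plan F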